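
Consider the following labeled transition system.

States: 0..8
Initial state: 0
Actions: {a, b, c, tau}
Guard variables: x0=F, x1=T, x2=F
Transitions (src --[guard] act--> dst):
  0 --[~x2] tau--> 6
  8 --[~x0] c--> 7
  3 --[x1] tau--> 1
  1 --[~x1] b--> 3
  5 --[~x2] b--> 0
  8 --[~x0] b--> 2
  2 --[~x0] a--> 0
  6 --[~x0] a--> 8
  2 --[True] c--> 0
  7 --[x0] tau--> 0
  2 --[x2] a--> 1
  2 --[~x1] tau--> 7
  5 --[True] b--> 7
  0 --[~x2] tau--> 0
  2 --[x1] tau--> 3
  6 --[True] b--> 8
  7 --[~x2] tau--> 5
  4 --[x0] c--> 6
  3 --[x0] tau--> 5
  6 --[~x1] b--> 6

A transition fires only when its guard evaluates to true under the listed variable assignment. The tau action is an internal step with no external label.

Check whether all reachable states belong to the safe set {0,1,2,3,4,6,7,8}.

Inv-set: {0,1,2,3,4,6,7,8}
Reach set: {0,1,2,3,5,6,7,8}
  0: ✓
  1: ✓
  2: ✓
  3: ✓
  5: VIOLATES
  6: ✓
  7: ✓
  8: ✓
witness against invariant: tau·a·c·tau → 5

Answer: INVARIANT VIOLATED at state 5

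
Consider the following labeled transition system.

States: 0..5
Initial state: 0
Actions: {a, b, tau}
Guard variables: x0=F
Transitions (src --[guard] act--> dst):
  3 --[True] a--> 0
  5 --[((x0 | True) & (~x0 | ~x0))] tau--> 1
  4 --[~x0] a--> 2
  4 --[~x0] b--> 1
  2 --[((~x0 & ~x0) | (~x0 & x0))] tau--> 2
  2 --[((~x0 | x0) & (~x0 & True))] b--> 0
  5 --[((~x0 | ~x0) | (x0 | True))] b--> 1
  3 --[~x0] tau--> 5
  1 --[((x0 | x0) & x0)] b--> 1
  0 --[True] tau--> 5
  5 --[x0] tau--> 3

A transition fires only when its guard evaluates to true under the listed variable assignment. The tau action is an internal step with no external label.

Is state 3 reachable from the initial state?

Answer: UNREACHABLE

Working:
After dropping false guards: 9 live edges.
L0 = {0}
L1 = {5}  cumulative {0,5}
L2 = {1}  cumulative {0,1,5}
Reach set: {0,1,5}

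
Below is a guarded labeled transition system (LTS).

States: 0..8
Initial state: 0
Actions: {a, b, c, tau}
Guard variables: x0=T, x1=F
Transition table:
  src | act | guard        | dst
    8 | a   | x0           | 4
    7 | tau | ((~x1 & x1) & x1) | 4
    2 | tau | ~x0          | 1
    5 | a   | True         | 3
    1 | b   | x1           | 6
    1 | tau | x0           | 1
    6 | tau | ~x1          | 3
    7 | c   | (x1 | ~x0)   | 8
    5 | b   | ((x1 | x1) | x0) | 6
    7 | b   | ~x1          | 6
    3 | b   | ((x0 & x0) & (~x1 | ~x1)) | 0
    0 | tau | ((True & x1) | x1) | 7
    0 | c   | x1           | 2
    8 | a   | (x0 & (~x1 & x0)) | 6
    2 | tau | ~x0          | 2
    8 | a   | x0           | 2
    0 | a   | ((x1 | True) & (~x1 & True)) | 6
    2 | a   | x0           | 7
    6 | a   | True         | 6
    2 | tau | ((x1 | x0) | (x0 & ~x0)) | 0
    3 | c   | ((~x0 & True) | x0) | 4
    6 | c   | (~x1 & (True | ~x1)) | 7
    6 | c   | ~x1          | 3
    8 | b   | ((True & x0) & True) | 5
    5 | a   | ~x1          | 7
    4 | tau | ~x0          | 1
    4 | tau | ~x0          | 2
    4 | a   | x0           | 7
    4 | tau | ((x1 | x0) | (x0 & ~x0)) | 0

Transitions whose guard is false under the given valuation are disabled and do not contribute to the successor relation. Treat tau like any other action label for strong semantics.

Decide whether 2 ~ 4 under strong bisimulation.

Answer: BISIMILAR

Trace:
Refine partition for ~:
  P[0] = {{0,1,2,3,4,5,6,7,8}}
  P[1] = {{0},{1},{2,4},{3},{5,8},{6},{7}}
  P[2] = {{0},{1},{2,4},{3},{5},{6},{7},{8}}
stable after 3 split(s): 8 block(s)
class of 2: {2,4}; class of 4: {2,4}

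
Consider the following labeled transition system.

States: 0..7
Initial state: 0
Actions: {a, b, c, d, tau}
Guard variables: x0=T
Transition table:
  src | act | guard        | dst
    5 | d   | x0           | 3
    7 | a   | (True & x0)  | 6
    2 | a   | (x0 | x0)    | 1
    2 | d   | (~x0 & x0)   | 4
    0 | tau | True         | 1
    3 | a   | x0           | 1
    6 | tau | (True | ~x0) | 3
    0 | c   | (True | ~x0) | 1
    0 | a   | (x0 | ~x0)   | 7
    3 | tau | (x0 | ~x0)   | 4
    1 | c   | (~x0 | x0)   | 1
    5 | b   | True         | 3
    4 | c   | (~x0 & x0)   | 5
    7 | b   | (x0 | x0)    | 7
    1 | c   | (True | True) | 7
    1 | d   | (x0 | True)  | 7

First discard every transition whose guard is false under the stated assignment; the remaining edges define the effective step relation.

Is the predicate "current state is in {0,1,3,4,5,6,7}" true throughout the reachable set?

Answer: INVARIANT HOLDS

Trace:
Inv-set: {0,1,3,4,5,6,7}
R = {0,1,3,4,6,7}
  0: ok
  1: ok
  3: ok
  4: ok
  6: ok
  7: ok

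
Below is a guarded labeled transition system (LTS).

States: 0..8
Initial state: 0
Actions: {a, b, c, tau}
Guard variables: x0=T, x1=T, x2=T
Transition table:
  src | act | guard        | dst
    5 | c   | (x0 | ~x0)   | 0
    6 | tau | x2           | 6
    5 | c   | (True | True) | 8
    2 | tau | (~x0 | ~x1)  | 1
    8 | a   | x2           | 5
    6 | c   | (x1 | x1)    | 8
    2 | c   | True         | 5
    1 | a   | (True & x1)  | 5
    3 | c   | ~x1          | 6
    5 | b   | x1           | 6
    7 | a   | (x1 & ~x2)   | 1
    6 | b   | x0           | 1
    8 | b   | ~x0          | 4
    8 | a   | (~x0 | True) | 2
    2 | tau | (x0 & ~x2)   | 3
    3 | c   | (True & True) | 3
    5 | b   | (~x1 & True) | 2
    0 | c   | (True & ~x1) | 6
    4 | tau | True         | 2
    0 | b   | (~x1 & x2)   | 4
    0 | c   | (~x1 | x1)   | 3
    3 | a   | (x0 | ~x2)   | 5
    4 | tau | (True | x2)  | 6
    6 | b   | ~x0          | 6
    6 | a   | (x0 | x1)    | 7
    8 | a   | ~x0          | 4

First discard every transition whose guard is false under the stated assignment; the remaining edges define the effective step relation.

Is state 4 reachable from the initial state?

16 transition(s) survive guard evaluation.
depth 0: {0}
depth 1: {3}  now seen {0,3}
depth 2: {5}  now seen {0,3,5}
depth 3: {6,8}  now seen {0,3,5,6,8}
depth 4: {1,2,7}  now seen {0,1,2,3,5,6,7,8}
R = {0,1,2,3,5,6,7,8}

Answer: UNREACHABLE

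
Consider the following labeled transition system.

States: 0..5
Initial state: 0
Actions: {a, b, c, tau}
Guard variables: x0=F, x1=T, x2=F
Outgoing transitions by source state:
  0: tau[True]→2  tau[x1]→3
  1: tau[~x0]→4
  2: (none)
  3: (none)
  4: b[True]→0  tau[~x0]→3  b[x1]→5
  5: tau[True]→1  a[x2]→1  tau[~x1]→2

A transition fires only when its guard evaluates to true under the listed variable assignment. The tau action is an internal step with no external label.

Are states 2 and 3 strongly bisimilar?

Compute ~ classes (split until stable):
  π0 = {{0,1,2,3,4,5}}
  π1 = {{0,1,5},{2,3},{4}}
  π2 = {{0},{1},{2,3},{4},{5}}
stable after 3 split(s): 5 block(s)
class of 2: {2,3}; class of 3: {2,3}

Answer: BISIMILAR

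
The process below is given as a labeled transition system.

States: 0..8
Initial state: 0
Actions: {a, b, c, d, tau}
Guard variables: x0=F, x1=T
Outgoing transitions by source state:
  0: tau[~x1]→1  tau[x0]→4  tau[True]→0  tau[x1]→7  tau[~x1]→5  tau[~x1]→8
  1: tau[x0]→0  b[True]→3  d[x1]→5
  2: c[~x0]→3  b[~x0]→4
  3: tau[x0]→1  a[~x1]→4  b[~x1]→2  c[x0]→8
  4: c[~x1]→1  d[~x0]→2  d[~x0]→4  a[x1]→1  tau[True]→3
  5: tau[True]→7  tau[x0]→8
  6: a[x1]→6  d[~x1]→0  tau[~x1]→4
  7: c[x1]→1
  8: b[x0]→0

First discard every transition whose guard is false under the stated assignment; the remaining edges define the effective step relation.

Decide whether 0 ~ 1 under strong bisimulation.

Answer: NOT BISIMILAR

Working:
Refine partition for ~:
  π0 = {{0,1,2,3,4,5,6,7,8}}
  π1 = {{0,5},{1},{2},{3,8},{4},{6},{7}}
  π2 = {{0},{1},{2},{3,8},{4},{5},{6},{7}}
stable after 3 split(s): 8 block(s)
class of 0: {0}; class of 1: {1}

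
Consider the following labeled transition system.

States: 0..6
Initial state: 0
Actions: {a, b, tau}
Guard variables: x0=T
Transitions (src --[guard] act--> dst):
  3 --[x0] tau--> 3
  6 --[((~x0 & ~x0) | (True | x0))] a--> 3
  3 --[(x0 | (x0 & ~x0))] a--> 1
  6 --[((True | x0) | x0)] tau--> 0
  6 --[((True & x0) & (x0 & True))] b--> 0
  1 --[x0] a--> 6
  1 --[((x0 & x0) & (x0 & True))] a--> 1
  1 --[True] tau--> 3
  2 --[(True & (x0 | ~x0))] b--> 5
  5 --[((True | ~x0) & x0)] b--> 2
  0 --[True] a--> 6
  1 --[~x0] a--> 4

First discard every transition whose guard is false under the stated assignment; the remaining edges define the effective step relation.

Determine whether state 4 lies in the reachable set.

Guard filter leaves 11 enabled edge(s).
Layer 0: {0}
Layer 1: {6}  total {0,6}
Layer 2: {3}  total {0,3,6}
Layer 3: {1}  total {0,1,3,6}
Reach set: {0,1,3,6}

Answer: UNREACHABLE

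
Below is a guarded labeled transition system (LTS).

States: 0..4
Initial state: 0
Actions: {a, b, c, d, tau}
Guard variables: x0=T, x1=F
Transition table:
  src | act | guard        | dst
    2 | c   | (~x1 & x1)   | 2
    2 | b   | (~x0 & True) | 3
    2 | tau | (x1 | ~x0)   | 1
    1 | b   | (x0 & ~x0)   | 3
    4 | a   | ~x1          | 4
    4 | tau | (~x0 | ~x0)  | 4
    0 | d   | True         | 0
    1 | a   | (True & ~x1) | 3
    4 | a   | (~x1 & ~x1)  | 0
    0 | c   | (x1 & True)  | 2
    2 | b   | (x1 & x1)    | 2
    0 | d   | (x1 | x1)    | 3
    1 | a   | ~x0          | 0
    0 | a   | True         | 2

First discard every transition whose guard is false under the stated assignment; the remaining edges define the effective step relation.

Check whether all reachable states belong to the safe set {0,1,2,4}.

Allowed set {0,1,2,4}
R = {0,2}
  0: ✓
  2: ✓

Answer: INVARIANT HOLDS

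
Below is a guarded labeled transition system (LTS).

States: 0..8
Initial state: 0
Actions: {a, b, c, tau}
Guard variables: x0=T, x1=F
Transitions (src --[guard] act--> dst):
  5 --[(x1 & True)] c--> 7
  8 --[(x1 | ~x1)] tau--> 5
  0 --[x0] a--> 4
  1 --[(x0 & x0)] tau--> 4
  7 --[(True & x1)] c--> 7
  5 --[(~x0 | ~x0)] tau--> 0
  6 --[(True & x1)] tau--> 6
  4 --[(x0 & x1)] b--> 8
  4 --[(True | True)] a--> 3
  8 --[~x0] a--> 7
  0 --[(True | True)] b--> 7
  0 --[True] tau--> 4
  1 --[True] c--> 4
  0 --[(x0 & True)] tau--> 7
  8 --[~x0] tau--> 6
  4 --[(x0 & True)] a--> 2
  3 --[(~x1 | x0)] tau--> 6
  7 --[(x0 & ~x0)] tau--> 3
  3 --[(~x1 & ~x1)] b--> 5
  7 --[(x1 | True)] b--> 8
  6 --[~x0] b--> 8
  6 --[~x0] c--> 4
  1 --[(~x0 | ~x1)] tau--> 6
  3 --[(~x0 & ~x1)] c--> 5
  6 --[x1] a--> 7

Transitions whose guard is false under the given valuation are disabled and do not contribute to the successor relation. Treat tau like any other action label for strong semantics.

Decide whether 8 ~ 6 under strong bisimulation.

Answer: NOT BISIMILAR

Trace:
Bisimulation quotient by refinement:
  P[0] = {{0,1,2,3,4,5,6,7,8}}
  P[1] = {{0},{1},{2,5,6},{3},{4},{7},{8}}
stable after 2 split(s): 7 block(s)
class of 8: {8}; class of 6: {2,5,6}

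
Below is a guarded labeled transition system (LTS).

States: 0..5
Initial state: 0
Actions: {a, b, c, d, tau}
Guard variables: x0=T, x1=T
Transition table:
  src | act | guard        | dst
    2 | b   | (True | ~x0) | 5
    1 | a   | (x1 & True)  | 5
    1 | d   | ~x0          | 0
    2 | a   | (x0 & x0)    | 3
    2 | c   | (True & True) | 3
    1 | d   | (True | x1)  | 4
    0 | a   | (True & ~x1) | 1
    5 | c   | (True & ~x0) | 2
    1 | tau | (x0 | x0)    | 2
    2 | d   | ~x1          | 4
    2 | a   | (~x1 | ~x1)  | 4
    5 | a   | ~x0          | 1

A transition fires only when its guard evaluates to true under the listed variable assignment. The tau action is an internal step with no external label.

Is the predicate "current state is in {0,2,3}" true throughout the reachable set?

Answer: INVARIANT HOLDS

Analysis:
Inv-set: {0,2,3}
R = {0}
  0: ok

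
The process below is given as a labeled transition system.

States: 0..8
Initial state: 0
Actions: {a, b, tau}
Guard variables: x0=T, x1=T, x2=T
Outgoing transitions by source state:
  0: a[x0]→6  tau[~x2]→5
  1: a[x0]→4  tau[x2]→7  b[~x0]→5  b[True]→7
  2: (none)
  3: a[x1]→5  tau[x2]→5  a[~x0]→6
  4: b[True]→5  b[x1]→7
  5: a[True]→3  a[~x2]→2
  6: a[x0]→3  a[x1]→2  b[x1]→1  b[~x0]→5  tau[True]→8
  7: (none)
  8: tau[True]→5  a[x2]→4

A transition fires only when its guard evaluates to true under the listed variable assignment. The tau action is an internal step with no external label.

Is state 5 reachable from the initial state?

Answer: REACHABLE

Trace:
After dropping false guards: 15 live edges.
depth 0: {0}
depth 1: {6}  cumulative {0,6}
depth 2: {1,2,3,8}  cumulative {0,1,2,3,6,8}
depth 3: {4,5,7}  cumulative {0,1,2,3,4,5,6,7,8}
Reach set: {0,1,2,3,4,5,6,7,8}
Path to 5: a·a·a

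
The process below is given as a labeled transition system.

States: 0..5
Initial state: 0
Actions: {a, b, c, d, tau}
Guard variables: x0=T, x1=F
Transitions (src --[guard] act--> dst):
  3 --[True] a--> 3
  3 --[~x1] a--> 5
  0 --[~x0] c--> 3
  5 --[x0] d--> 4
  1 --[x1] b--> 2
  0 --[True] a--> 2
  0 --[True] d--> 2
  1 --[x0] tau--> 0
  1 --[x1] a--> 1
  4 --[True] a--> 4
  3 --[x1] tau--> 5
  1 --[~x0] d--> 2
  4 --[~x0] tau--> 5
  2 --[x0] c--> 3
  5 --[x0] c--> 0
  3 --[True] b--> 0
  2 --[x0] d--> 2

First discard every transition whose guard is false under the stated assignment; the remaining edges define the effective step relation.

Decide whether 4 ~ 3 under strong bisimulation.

Bisimulation quotient by refinement:
  P[0] = {{0,1,2,3,4,5}}
  P[1] = {{0},{1},{2,5},{3},{4}}
  P[2] = {{0},{1},{2},{3},{4},{5}}
Fixed point at round 3; 6 class(es).
[4]={4}  [3]={3}

Answer: NOT BISIMILAR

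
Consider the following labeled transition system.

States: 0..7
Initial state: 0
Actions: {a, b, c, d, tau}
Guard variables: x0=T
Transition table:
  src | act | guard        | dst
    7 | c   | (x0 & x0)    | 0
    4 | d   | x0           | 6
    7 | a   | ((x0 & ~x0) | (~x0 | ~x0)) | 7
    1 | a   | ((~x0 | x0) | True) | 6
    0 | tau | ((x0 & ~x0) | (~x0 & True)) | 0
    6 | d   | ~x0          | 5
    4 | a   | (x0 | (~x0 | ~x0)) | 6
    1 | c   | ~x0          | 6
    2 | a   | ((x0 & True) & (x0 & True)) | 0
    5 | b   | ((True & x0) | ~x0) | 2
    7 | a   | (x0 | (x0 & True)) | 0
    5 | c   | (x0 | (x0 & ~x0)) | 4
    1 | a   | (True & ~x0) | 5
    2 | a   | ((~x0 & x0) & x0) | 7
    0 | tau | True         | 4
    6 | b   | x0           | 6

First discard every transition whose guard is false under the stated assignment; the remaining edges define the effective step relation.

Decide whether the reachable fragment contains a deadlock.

Answer: DEADLOCK-FREE

Working:
Reachable = {0,4,6}
  0: tau→4  [deg 1]
  4: a→6  d→6  [deg 2]
  6: b→6  [deg 1]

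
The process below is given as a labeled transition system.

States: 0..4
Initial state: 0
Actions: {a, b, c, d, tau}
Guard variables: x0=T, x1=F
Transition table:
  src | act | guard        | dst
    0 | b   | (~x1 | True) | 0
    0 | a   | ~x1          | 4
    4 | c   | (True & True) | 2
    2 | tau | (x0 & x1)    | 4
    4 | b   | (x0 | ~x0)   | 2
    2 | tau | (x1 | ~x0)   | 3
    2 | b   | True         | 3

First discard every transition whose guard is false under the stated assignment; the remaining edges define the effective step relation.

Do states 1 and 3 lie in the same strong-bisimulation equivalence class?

Answer: BISIMILAR

Working:
Compute ~ classes (split until stable):
  P[0] = {{0,1,2,3,4}}
  P[1] = {{0},{1,3},{2},{4}}
stable after 2 split(s): 4 block(s)
1∈{1,3}, 3∈{1,3}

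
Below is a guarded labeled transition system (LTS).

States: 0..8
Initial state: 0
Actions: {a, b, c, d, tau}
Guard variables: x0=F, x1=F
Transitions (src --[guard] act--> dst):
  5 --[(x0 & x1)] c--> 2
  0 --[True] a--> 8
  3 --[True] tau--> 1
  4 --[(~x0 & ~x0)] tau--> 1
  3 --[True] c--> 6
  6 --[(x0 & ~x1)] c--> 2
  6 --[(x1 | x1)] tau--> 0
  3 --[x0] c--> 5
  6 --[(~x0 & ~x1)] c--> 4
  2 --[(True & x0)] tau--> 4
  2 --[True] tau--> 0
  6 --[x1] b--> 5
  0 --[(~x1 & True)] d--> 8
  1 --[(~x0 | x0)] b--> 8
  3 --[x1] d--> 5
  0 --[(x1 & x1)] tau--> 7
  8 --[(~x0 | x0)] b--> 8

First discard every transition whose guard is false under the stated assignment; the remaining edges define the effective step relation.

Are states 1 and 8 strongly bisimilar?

Refine partition for ~:
  P[0] = {{0,1,2,3,4,5,6,7,8}}
  P[1] = {{0},{1,8},{2,4},{3},{5,7},{6}}
  P[2] = {{0},{1,8},{2},{3},{4},{5,7},{6}}
Fixed point at round 3; 7 class(es).
1∈{1,8}, 8∈{1,8}

Answer: BISIMILAR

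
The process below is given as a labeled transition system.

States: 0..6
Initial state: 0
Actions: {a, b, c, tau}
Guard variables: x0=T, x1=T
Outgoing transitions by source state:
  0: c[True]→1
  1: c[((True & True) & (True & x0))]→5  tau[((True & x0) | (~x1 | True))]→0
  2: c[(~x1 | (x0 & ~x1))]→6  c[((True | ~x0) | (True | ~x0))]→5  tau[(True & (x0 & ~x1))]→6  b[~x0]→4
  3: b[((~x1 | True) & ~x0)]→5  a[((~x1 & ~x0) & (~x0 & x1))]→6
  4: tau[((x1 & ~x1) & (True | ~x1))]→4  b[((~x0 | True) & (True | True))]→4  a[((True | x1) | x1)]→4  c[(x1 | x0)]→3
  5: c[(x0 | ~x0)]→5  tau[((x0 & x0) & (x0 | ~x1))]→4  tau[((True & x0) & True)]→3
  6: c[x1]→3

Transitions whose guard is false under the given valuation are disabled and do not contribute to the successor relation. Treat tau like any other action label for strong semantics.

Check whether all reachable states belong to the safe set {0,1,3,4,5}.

Allowed set {0,1,3,4,5}
Reachable = {0,1,3,4,5}
  0: safe
  1: safe
  3: safe
  4: safe
  5: safe

Answer: INVARIANT HOLDS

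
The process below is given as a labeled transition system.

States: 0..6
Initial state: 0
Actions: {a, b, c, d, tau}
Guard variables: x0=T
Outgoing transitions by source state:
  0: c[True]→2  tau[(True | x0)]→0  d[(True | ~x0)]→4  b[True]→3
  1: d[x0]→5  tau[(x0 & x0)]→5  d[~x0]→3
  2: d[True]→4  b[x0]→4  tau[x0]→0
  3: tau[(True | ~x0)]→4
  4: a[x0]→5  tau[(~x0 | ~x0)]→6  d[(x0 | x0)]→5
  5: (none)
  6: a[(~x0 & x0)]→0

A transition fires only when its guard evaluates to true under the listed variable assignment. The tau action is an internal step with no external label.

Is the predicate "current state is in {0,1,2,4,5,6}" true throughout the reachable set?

Answer: INVARIANT VIOLATED at state 3

Working:
Safe = {0,1,2,4,5,6}
Reach set: {0,2,3,4,5}
  0: ✓
  2: ✓
  3: ✗ unsafe
  4: ✓
  5: ✓
reach 3 via b — violates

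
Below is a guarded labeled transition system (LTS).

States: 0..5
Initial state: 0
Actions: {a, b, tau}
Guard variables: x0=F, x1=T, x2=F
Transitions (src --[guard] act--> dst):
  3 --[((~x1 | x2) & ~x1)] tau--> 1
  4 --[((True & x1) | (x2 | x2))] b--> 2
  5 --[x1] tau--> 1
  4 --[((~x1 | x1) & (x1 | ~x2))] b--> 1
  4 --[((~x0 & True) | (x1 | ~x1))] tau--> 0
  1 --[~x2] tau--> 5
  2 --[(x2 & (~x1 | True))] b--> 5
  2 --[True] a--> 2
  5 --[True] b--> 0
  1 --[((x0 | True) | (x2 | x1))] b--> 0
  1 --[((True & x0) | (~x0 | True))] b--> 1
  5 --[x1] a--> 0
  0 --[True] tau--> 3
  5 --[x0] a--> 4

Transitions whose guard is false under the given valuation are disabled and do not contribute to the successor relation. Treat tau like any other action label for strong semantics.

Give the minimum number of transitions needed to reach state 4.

Breadth-first toward 4:
  L0 = {0}
  L1 = {3}
4 never appears.

Answer: UNREACHABLE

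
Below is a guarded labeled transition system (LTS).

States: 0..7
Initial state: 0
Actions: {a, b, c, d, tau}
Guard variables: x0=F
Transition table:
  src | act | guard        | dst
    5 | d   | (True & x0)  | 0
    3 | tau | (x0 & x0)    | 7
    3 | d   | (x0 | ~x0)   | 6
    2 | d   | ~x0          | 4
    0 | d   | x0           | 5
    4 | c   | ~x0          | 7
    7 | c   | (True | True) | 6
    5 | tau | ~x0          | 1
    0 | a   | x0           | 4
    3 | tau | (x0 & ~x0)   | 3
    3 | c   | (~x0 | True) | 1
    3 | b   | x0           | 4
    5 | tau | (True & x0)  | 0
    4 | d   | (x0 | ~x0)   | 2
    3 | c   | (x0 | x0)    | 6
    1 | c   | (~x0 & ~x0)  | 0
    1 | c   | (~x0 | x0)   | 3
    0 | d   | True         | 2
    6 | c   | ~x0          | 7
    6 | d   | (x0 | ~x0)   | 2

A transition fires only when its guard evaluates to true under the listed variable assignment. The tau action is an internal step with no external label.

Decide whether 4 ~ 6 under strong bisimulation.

Bisimulation quotient by refinement:
  π0 = {{0,1,2,3,4,5,6,7}}
  π1 = {{0,2},{1,7},{3,4,6},{5}}
  π2 = {{0},{1},{2},{3},{4,6},{5},{7}}
stable after 3 split(s): 7 block(s)
class of 4: {4,6}; class of 6: {4,6}

Answer: BISIMILAR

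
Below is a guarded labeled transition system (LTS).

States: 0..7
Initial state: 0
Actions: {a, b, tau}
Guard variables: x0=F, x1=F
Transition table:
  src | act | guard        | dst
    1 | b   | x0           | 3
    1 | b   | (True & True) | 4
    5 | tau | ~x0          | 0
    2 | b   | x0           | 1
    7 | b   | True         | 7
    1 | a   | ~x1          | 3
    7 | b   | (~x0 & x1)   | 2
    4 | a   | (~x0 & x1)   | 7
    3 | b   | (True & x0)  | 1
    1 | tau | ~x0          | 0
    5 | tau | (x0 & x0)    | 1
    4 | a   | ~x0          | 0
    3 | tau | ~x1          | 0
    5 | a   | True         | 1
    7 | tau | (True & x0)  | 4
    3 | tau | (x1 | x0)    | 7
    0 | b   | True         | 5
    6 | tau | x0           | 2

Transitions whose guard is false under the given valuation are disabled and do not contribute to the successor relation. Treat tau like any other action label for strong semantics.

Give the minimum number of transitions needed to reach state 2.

BFS to 2:
  depth 0: {0}
  depth 1: {5}
  depth 2: {1}
  depth 3: {3,4}
2 never appears.

Answer: UNREACHABLE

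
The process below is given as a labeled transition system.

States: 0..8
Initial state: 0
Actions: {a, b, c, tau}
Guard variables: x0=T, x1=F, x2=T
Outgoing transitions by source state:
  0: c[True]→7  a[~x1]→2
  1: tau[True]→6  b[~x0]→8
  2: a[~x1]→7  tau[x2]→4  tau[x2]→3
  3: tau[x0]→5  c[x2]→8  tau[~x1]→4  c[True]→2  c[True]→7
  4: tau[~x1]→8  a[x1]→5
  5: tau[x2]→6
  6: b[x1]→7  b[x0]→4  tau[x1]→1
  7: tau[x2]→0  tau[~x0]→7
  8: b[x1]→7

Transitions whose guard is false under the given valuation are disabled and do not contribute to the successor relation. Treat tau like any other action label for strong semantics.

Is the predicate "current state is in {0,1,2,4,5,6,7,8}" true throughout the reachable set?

Inv-set: {0,1,2,4,5,6,7,8}
R = {0,2,3,4,5,6,7,8}
  0: safe
  2: safe
  3: ✗ unsafe
  4: safe
  5: safe
  6: safe
  7: safe
  8: safe
witness against invariant: a·tau → 3

Answer: INVARIANT VIOLATED at state 3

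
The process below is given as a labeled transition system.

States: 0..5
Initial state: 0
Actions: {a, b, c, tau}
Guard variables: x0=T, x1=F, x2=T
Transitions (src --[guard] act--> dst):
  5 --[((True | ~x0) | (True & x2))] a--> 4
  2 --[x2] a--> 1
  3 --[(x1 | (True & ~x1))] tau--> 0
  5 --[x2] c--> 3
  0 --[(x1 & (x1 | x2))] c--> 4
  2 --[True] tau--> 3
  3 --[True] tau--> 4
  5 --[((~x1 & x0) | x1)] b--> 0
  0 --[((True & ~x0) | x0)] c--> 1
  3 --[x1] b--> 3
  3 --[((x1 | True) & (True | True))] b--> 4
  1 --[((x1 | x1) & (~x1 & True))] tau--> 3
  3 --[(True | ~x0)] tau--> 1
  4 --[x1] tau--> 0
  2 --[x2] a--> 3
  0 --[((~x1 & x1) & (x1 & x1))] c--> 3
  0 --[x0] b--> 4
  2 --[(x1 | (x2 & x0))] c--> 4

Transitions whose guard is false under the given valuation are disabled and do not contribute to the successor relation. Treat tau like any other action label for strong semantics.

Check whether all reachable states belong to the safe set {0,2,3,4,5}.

Allowed set {0,2,3,4,5}
R = {0,1,4}
  0: safe
  1: ✗ unsafe
  4: safe
reach 1 via c — violates

Answer: INVARIANT VIOLATED at state 1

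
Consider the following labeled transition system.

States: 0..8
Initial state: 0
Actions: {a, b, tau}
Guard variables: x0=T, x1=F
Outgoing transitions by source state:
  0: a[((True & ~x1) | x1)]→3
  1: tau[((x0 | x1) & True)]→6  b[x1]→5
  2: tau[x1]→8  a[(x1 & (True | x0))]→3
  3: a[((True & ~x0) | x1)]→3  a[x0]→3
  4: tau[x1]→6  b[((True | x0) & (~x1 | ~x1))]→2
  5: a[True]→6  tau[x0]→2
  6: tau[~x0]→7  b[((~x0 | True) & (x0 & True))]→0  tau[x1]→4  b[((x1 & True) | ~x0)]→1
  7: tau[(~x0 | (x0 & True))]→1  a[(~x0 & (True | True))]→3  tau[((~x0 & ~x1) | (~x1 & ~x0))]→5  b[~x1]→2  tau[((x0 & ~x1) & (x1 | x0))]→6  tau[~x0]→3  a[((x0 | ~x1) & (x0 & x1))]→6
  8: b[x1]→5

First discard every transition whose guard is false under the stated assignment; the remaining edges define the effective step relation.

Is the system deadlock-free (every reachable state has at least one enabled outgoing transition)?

Answer: DEADLOCK-FREE

Working:
Reachable = {0,3}
  0: a→3  [1 out]
  3: a→3  [1 out]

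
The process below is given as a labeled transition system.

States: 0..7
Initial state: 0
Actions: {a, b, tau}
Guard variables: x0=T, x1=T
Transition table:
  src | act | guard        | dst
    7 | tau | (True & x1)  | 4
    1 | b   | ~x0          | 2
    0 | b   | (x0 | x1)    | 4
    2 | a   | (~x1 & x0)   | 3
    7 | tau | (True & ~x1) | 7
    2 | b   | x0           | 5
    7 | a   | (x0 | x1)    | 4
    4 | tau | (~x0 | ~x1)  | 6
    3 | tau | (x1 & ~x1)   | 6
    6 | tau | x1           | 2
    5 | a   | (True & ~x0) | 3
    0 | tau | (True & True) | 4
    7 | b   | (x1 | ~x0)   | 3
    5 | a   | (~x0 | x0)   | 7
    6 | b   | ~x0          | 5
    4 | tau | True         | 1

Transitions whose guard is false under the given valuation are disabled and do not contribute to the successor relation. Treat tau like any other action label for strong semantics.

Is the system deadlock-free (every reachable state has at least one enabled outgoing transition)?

Answer: DEADLOCK at state 1

Working:
Reachable = {0,1,4}
  0: b→4  tau→4  [2 exit(s)]
  1: ∅  [no exit]
  4: tau→1  [1 exit(s)]
trace reaching 1: b·tau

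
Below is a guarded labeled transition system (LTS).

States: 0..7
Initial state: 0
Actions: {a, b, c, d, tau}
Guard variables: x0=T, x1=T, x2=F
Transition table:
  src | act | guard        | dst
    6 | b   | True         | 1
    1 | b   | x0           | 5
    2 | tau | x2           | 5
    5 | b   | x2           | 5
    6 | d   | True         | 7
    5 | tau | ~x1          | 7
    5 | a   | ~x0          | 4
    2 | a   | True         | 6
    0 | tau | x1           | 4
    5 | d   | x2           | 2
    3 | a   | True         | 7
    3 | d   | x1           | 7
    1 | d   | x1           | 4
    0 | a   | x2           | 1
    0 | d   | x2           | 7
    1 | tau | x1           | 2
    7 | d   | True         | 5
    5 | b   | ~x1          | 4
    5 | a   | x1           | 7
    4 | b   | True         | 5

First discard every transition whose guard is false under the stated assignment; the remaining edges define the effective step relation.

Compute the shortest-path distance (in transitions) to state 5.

Layered search for 5:
  depth 0: {0}
  depth 1: {4}
  depth 2: {5}
depth(5)=2, e.g. tau·b

Answer: 2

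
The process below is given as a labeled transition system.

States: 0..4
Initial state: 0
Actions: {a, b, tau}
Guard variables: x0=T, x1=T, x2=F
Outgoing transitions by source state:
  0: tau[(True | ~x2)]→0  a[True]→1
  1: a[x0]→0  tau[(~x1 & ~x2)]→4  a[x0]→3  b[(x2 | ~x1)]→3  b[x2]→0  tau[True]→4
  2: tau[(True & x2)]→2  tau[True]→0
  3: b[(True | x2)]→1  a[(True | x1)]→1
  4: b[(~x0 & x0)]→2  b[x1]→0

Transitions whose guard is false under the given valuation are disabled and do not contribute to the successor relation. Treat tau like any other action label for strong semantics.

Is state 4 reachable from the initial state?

Guard filter leaves 9 enabled edge(s).
depth 0: {0}
depth 1: {1}  cumulative {0,1}
depth 2: {3,4}  cumulative {0,1,3,4}
Reachable = {0,1,3,4}
trace reaching 4: a·tau

Answer: REACHABLE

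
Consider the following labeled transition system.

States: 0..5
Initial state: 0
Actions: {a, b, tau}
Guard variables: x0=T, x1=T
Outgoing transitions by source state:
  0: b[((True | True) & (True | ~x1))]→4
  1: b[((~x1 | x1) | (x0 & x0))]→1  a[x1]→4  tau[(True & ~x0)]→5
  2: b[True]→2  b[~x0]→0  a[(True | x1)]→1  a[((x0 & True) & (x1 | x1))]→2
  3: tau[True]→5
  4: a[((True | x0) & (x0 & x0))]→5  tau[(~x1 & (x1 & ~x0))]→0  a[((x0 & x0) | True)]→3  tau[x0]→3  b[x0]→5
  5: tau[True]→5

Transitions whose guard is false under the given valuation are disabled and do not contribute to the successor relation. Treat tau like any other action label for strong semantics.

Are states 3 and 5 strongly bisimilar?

Answer: BISIMILAR

Trace:
Compute ~ classes (split until stable):
  P[0] = {{0,1,2,3,4,5}}
  P[1] = {{0},{1,2},{3,5},{4}}
  P[2] = {{0},{1},{2},{3,5},{4}}
Fixed point at round 3; 5 class(es).
class of 3: {3,5}; class of 5: {3,5}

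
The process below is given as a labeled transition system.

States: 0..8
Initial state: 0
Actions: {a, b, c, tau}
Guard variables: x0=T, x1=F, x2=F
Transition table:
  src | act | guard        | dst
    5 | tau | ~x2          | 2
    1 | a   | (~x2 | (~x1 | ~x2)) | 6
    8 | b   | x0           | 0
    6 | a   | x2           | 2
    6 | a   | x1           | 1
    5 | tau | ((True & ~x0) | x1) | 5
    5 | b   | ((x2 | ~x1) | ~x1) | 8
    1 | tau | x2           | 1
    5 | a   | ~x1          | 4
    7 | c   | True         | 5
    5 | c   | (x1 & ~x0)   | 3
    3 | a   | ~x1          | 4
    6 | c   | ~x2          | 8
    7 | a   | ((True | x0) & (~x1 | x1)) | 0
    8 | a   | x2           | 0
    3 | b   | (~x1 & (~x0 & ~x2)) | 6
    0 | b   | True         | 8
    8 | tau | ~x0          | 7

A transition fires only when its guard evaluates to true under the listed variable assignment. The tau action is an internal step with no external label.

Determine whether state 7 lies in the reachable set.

Answer: UNREACHABLE

Analysis:
10 transition(s) survive guard evaluation.
L0 = {0}
L1 = {8}  total {0,8}
R = {0,8}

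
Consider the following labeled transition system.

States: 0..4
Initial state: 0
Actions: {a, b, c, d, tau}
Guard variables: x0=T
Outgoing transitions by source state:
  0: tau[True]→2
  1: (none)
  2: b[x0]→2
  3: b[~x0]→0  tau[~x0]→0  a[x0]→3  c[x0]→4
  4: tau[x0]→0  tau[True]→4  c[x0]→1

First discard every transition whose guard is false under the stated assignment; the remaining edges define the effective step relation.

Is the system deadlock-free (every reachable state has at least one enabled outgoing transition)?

Answer: DEADLOCK-FREE

Working:
Reachable = {0,2}
  0: tau→2  [1 out]
  2: b→2  [1 out]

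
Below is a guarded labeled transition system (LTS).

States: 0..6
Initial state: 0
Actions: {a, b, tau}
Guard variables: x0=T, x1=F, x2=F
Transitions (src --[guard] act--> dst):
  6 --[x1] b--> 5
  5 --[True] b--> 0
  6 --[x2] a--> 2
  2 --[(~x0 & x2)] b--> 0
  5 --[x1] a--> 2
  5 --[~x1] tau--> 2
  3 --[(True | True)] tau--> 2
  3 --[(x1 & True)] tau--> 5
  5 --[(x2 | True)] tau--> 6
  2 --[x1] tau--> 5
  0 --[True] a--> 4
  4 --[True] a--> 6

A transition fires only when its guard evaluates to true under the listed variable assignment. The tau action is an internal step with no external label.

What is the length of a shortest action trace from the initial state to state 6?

Layered search for 6:
  Layer 0: {0}
  Layer 1: {4}
  Layer 2: {6}
6 enters at depth 2; path a·a

Answer: 2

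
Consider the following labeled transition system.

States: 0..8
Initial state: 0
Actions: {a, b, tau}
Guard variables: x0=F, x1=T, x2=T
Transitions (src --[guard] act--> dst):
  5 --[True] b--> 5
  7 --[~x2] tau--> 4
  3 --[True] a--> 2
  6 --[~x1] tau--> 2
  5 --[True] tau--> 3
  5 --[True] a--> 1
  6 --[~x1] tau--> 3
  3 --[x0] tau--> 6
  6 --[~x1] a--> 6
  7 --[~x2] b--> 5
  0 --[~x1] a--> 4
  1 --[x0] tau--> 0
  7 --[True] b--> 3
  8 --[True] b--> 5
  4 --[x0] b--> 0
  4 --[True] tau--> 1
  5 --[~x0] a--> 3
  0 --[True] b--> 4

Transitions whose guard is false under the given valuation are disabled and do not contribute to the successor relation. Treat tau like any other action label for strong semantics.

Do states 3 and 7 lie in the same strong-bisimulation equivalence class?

Bisimulation quotient by refinement:
  π0 = {{0,1,2,3,4,5,6,7,8}}
  π1 = {{0,7,8},{1,2,6},{3},{4},{5}}
  π2 = {{0},{1,2,6},{3},{4},{5},{7},{8}}
stable after 3 split(s): 7 block(s)
[3]={3}  [7]={7}

Answer: NOT BISIMILAR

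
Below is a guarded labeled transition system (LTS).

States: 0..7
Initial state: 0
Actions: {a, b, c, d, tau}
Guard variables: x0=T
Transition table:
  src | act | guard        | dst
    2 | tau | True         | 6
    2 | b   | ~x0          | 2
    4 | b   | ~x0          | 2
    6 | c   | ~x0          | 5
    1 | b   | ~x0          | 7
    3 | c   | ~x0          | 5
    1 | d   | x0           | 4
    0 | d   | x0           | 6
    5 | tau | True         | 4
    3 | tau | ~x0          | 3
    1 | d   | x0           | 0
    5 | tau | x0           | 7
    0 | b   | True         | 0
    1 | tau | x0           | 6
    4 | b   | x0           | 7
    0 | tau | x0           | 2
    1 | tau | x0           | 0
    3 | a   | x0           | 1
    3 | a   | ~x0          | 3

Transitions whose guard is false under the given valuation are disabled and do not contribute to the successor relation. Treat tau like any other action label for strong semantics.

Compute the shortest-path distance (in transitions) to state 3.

Layered search for 3:
  depth 0: {0}
  depth 1: {2,6}
3 never appears.

Answer: UNREACHABLE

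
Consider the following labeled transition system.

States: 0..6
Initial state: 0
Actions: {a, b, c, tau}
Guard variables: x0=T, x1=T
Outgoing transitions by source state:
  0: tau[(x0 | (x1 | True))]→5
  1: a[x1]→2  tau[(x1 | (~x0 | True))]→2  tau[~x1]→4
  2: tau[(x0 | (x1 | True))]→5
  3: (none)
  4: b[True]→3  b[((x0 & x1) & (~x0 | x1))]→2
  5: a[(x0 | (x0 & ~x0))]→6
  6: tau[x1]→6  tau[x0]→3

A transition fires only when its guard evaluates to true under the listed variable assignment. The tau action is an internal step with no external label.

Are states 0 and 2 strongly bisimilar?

Answer: BISIMILAR

Working:
Compute ~ classes (split until stable):
  π0 = {{0,1,2,3,4,5,6}}
  π1 = {{0,2,6},{1},{3},{4},{5}}
  π2 = {{0,2},{1},{3},{4},{5},{6}}
6 equivalence class(es) (converged in 3)
class of 0: {0,2}; class of 2: {0,2}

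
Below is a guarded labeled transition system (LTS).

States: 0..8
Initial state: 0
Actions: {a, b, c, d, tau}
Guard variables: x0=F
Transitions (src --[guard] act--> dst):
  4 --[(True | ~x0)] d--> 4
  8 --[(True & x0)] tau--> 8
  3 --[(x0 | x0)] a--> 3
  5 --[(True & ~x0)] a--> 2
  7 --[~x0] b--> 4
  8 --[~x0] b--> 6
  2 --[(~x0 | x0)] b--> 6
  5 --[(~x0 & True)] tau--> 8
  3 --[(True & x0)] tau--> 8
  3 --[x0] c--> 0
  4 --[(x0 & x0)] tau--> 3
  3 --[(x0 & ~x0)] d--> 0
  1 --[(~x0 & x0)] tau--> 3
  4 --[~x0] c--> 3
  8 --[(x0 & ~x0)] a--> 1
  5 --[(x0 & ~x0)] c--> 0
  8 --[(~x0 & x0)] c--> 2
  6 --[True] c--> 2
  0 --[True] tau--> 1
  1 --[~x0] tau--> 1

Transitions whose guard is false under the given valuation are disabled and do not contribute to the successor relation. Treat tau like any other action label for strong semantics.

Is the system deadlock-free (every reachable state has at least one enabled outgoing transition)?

Answer: DEADLOCK-FREE

Working:
Reach set: {0,1}
  0: tau→1  [deg 1]
  1: tau→1  [deg 1]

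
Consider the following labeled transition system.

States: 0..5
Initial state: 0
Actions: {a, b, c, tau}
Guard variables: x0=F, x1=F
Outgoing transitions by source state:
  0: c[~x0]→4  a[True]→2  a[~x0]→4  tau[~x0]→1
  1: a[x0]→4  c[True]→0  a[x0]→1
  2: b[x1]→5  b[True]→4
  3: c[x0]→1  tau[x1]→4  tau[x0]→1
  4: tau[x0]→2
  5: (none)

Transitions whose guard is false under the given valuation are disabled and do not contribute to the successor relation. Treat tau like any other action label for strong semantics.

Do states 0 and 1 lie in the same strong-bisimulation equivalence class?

Answer: NOT BISIMILAR

Trace:
Bisimulation quotient by refinement:
  π0 = {{0,1,2,3,4,5}}
  π1 = {{0},{1},{2},{3,4,5}}
4 equivalence class(es) (converged in 2)
class of 0: {0}; class of 1: {1}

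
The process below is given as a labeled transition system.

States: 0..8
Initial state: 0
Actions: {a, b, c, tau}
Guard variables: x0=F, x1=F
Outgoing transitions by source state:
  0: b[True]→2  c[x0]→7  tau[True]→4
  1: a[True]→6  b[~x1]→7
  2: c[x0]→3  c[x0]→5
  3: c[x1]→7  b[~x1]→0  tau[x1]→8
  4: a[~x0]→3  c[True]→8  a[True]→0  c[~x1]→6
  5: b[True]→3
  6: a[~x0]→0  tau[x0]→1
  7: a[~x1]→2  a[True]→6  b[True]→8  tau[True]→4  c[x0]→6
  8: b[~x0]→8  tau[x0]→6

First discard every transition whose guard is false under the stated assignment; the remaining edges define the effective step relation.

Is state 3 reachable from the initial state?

16 transition(s) survive guard evaluation.
Layer 0: {0}
Layer 1: {2,4}  now seen {0,2,4}
Layer 2: {3,6,8}  now seen {0,2,3,4,6,8}
R = {0,2,3,4,6,8}
witness 3: tau·a

Answer: REACHABLE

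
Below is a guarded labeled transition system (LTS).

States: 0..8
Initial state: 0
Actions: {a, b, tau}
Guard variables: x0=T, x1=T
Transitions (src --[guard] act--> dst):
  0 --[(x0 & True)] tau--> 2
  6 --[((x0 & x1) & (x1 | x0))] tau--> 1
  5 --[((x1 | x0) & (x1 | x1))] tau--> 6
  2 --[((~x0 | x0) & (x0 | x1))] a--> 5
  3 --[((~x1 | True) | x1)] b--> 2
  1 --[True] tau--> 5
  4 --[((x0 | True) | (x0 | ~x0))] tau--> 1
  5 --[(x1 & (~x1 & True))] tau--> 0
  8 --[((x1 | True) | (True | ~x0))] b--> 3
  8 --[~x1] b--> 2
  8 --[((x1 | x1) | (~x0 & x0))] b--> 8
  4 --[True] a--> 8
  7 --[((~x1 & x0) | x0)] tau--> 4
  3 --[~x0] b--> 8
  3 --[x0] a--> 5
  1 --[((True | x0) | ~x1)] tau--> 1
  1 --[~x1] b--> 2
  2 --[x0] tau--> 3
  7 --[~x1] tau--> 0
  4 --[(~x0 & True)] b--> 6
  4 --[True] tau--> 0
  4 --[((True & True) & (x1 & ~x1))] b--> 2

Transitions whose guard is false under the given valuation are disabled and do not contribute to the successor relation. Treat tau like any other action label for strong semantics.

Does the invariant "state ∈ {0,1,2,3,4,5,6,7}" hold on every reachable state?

Inv-set: {0,1,2,3,4,5,6,7}
Reachable = {0,1,2,3,5,6}
  0: ok
  1: ok
  2: ok
  3: ok
  5: ok
  6: ok

Answer: INVARIANT HOLDS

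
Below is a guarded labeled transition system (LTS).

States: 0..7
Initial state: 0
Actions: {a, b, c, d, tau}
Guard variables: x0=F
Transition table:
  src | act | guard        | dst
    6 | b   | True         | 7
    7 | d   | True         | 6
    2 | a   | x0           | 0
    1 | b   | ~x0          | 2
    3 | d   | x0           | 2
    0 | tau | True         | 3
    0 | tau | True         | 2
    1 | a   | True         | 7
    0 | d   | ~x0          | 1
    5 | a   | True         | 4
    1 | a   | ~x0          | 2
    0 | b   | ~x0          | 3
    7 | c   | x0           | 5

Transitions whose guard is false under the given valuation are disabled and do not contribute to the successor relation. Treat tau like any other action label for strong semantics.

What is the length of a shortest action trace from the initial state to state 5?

Layered search for 5:
  L0 = {0}
  L1 = {1,2,3}
  L2 = {7}
  L3 = {6}
5 never appears.

Answer: UNREACHABLE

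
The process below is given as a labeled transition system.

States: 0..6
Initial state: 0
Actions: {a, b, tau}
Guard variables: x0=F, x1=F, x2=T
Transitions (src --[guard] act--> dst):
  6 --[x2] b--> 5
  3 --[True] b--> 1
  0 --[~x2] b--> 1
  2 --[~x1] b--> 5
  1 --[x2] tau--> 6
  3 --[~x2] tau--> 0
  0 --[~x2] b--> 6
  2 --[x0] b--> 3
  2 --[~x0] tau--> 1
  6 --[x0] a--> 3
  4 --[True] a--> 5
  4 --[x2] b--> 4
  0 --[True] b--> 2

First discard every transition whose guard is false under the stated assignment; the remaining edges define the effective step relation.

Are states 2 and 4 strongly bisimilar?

Answer: NOT BISIMILAR

Analysis:
Compute ~ classes (split until stable):
  P[0] = {{0,1,2,3,4,5,6}}
  P[1] = {{0,3,6},{1},{2},{4},{5}}
  P[2] = {{0},{1},{2},{3},{4},{5},{6}}
Fixed point at round 3; 7 class(es).
class of 2: {2}; class of 4: {4}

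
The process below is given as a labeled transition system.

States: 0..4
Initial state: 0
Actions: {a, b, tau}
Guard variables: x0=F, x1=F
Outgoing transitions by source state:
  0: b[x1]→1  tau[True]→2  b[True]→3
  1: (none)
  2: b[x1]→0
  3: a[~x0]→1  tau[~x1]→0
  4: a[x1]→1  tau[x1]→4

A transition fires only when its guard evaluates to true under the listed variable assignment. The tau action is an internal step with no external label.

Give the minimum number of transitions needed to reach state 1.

BFS to 1:
  Layer 0: {0}
  Layer 1: {2,3}
  Layer 2: {1}
1 enters at depth 2; path b·a

Answer: 2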